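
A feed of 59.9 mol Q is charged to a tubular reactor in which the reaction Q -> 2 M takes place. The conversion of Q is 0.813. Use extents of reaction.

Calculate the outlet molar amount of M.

Q reacted = 0.813 × 59.9 = 48.7 mol; ν_Q = −1, so ξ = 48.7/1 = 48.7 mol.
Outlet amounts (n = n₀ + ν ξ):
  Q: 59.9 − 1(48.7) = 11.2
  M: 0 + 2(48.7) = 97.4

97.4 mol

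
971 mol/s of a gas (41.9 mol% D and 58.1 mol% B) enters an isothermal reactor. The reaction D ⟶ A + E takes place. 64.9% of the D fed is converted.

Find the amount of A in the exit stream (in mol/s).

D reacted = 0.649 × 406.8 = 264 mol/s; ν_D = −1, so ξ = 264/1 = 264 mol/s.
Outlet amounts (n = n₀ + ν ξ):
  D: 406.8 − 1(264) = 142.8
  A: 0 + 1(264) = 264
  E: 0 + 1(264) = 264
  B: 564.2 (inert)

264 mol/s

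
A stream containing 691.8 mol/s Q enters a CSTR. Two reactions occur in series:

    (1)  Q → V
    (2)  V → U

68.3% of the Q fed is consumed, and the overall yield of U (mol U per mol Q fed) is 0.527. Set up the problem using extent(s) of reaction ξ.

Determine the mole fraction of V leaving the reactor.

0.156

Conversion of Q: Q consumed = 1ξ₁ = 0.683 × 691.8 → ξ₁ = 472.5 mol/s.
Yield of U: 1ξ₂ / 691.8 = 0.527 → ξ₂ = 364.6 mol/s.
Outlet amounts (n = n₀ + Σ ν·ξ):
  Q: 691.8 − 1(472.5) = 219.3
  V: 0 + 1(472.5) − 1(364.6) = 107.9
  U: 0 + 1(364.6) = 364.6
Total out = 691.8 mol/s; y_V = 107.9 / 691.8 = 0.156.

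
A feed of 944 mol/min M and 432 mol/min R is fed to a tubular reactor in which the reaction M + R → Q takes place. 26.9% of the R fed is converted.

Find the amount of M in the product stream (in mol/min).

828 mol/min

R reacted = 0.269 × 432 = 116.2 mol/min; ν_R = −1, so ξ = 116.2/1 = 116.2 mol/min.
Outlet amounts (n = n₀ + ν ξ):
  M: 944 − 1(116.2) = 827.8
  R: 432 − 1(116.2) = 315.8
  Q: 0 + 1(116.2) = 116.2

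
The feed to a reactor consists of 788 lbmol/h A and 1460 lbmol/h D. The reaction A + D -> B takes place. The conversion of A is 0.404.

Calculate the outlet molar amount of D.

1140 lbmol/h

A reacted = 0.404 × 788 = 318.4 lbmol/h; ν_A = −1, so ξ = 318.4/1 = 318.4 lbmol/h.
Outlet amounts (n = n₀ + ν ξ):
  A: 788 − 1(318.4) = 469.6
  D: 1460 − 1(318.4) = 1142
  B: 0 + 1(318.4) = 318.4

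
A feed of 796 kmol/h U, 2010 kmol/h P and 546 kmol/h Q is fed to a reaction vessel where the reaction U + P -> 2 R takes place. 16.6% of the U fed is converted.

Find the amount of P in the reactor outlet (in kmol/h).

1880 kmol/h

U reacted = 0.166 × 796 = 132.1 kmol/h; ν_U = −1, so ξ = 132.1/1 = 132.1 kmol/h.
Outlet amounts (n = n₀ + ν ξ):
  U: 796 − 1(132.1) = 663.9
  P: 2010 − 1(132.1) = 1878
  R: 0 + 2(132.1) = 264.3
  Q: 546 (inert)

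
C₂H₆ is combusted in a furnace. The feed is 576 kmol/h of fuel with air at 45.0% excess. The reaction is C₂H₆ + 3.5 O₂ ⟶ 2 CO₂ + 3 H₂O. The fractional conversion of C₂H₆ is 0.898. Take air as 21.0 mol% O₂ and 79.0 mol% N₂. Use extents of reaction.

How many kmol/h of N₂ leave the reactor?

11000 kmol/h

Stoichiometric O₂ = 3.5 × 576 = 2016 kmol/h; O₂ fed = 2016 × 1.450 = 2923 kmol/h.
N₂ fed = 2923 × 79/21 = 11000 kmol/h.
Fuel reacted = 0.898 × 576 → ξ = 517.2 kmol/h.
Outlet (n = n₀ + ν ξ):
  C₂H₆: 576 − 1(517.2) = 58.75
  O₂: 2923 − 3.5(517.2) = 1113
  N₂: 11000 (inert)
  CO₂: 0 + 2(517.2) = 1034
  H₂O: 0 + 3(517.2) = 1552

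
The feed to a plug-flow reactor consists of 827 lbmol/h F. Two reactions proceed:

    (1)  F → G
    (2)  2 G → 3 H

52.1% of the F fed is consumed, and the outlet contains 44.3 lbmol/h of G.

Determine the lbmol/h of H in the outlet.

Conversion of F: F consumed = 1ξ₁ = 0.521 × 827 → ξ₁ = 430.9 lbmol/h.
G balance: n_G = 0 + 1ξ₁ − 2ξ₂ = 44.3 → ξ₂ = (1·430.9 − 44.3)/2 = 193.3 lbmol/h.
Outlet amounts (n = n₀ + Σ ν·ξ):
  F: 827 − 1(430.9) = 396.1
  G: 0 + 1(430.9) − 2(193.3) = 44.3
  H: 0 + 3(193.3) = 579.9

580 lbmol/h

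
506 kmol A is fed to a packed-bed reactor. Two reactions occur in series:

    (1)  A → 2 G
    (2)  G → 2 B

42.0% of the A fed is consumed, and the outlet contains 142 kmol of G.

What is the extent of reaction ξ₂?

Conversion of A: A consumed = 1ξ₁ = 0.42 × 506 → ξ₁ = 212.5 kmol.
G balance: n_G = 0 + 2ξ₁ − 1ξ₂ = 142 → ξ₂ = (2·212.5 − 142)/1 = 283 kmol.
Outlet amounts (n = n₀ + Σ ν·ξ):
  A: 506 − 1(212.5) = 293.5
  G: 0 + 2(212.5) − 1(283) = 142
  B: 0 + 2(283) = 566.1

ξ₂ = 283 kmol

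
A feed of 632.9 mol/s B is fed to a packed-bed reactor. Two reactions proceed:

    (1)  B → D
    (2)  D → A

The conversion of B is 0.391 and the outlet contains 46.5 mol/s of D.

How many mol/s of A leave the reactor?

201 mol/s

Conversion of B: B consumed = 1ξ₁ = 0.391 × 632.9 → ξ₁ = 247.5 mol/s.
D balance: n_D = 0 + 1ξ₁ − 1ξ₂ = 46.5 → ξ₂ = (1·247.5 − 46.5)/1 = 201 mol/s.
Outlet amounts (n = n₀ + Σ ν·ξ):
  B: 632.9 − 1(247.5) = 385.4
  D: 0 + 1(247.5) − 1(201) = 46.5
  A: 0 + 1(201) = 201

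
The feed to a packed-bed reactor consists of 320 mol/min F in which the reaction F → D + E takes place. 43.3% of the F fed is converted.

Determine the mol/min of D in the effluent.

F reacted = 0.433 × 320 = 138.6 mol/min; ν_F = −1, so ξ = 138.6/1 = 138.6 mol/min.
Outlet amounts (n = n₀ + ν ξ):
  F: 320 − 1(138.6) = 181.4
  D: 0 + 1(138.6) = 138.6
  E: 0 + 1(138.6) = 138.6

139 mol/min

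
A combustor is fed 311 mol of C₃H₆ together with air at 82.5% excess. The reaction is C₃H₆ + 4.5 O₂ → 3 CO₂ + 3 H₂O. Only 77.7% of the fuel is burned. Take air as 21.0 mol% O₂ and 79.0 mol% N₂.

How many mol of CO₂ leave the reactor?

725 mol

Stoichiometric O₂ = 4.5 × 311 = 1400 mol; O₂ fed = 1400 × 1.825 = 2554 mol.
N₂ fed = 2554 × 79/21 = 9608 mol.
Fuel reacted = 0.777 × 311 → ξ = 241.6 mol.
Outlet (n = n₀ + ν ξ):
  C₃H₆: 311 − 1(241.6) = 69.35
  O₂: 2554 − 4.5(241.6) = 1467
  N₂: 9608 (inert)
  CO₂: 0 + 3(241.6) = 724.9
  H₂O: 0 + 3(241.6) = 724.9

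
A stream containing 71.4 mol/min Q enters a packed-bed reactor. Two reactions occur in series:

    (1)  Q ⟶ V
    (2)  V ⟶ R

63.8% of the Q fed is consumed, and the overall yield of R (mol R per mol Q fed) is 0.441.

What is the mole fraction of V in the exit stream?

Conversion of Q: Q consumed = 1ξ₁ = 0.638 × 71.4 → ξ₁ = 45.55 mol/min.
Yield of R: 1ξ₂ / 71.4 = 0.441 → ξ₂ = 31.49 mol/min.
Outlet amounts (n = n₀ + Σ ν·ξ):
  Q: 71.4 − 1(45.55) = 25.85
  V: 0 + 1(45.55) − 1(31.49) = 14.07
  R: 0 + 1(31.49) = 31.49
Total out = 71.4 mol/min; y_V = 14.07 / 71.4 = 0.197.

0.197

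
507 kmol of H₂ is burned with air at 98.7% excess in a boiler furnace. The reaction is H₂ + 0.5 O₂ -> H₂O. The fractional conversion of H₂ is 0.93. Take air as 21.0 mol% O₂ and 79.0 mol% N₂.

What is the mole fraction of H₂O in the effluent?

0.177

Stoichiometric O₂ = 0.5 × 507 = 253.5 kmol; O₂ fed = 253.5 × 1.987 = 503.7 kmol.
N₂ fed = 503.7 × 79/21 = 1895 kmol.
Fuel reacted = 0.93 × 507 → ξ = 471.5 kmol.
Outlet (n = n₀ + ν ξ):
  H₂: 507 − 1(471.5) = 35.49
  O₂: 503.7 − 0.5(471.5) = 267.9
  N₂: 1895 (inert)
  H₂O: 0 + 1(471.5) = 471.5
Total out = 2670 kmol; y_H₂O = 471.5 / 2670 = 0.1766.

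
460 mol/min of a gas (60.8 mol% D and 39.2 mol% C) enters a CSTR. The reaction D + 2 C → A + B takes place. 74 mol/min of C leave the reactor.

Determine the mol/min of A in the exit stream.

53.2 mol/min

For C: n = n₀ − 2ξ → 74 = 180.3 − 2ξ, giving ξ = 53.16 mol/min.
Outlet amounts (n = n₀ + ν ξ):
  D: 279.7 − 1(53.16) = 226.5
  C: 180.3 − 2(53.16) = 74
  A: 0 + 1(53.16) = 53.16
  B: 0 + 1(53.16) = 53.16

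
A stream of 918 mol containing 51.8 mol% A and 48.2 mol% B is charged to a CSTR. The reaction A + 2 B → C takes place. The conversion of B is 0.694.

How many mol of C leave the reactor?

154 mol

B reacted = 0.694 × 442.5 = 307.1 mol; ν_B = −2, so ξ = 307.1/2 = 153.5 mol.
Outlet amounts (n = n₀ + ν ξ):
  A: 475.5 − 1(153.5) = 322
  B: 442.5 − 2(153.5) = 135.4
  C: 0 + 1(153.5) = 153.5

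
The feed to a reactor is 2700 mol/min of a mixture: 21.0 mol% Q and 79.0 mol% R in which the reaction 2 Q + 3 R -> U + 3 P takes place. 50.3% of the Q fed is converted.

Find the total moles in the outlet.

Q reacted = 0.503 × 567 = 285.2 mol/min; ν_Q = −2, so ξ = 285.2/2 = 142.6 mol/min.
Outlet amounts (n = n₀ + ν ξ):
  Q: 567 − 2(142.6) = 281.8
  R: 2133 − 3(142.6) = 1705
  U: 0 + 1(142.6) = 142.6
  P: 0 + 3(142.6) = 427.8
Total out = 281.8 + 1705 + 142.6 + 427.8 = 2557 mol/min.

2560 mol/min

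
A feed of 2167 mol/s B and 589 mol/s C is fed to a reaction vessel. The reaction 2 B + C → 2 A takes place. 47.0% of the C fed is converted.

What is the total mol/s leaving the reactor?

C reacted = 0.47 × 589 = 276.8 mol/s; ν_C = −1, so ξ = 276.8/1 = 276.8 mol/s.
Outlet amounts (n = n₀ + ν ξ):
  B: 2167 − 2(276.8) = 1613
  C: 589 − 1(276.8) = 312.2
  A: 0 + 2(276.8) = 553.7
Total out = 1613 + 312.2 + 553.7 = 2479 mol/s.

2480 mol/s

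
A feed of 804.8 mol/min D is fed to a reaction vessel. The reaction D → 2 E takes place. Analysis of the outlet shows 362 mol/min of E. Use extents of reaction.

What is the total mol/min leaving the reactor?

For E: n = n₀ + 2ξ → 362 = 0 + 2ξ, giving ξ = 181 mol/min.
Outlet amounts (n = n₀ + ν ξ):
  D: 804.8 − 1(181) = 623.8
  E: 0 + 2(181) = 362
Total out = 623.8 + 362 = 985.8 mol/min.

986 mol/min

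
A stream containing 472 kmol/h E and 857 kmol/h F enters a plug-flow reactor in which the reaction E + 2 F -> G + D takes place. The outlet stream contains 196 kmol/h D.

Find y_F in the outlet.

For D: n = n₀ + 1ξ → 196 = 0 + 1ξ, giving ξ = 196 kmol/h.
Outlet amounts (n = n₀ + ν ξ):
  E: 472 − 1(196) = 276
  F: 857 − 2(196) = 465
  G: 0 + 1(196) = 196
  D: 0 + 1(196) = 196
Total out = 1133 kmol/h; y_F = 465 / 1133 = 0.4104.

0.41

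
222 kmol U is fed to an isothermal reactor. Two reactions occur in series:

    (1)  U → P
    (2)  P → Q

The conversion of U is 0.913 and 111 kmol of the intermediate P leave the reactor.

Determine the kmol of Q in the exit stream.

91.7 kmol

Conversion of U: U consumed = 1ξ₁ = 0.913 × 222 → ξ₁ = 202.7 kmol.
P balance: n_P = 0 + 1ξ₁ − 1ξ₂ = 111 → ξ₂ = (1·202.7 − 111)/1 = 91.69 kmol.
Outlet amounts (n = n₀ + Σ ν·ξ):
  U: 222 − 1(202.7) = 19.31
  P: 0 + 1(202.7) − 1(91.69) = 111
  Q: 0 + 1(91.69) = 91.69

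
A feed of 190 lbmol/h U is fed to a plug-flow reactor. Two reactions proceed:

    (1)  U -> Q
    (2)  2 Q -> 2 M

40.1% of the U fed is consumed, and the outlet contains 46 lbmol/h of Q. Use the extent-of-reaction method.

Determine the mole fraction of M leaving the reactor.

0.159

Conversion of U: U consumed = 1ξ₁ = 0.401 × 190 → ξ₁ = 76.19 lbmol/h.
Q balance: n_Q = 0 + 1ξ₁ − 2ξ₂ = 46 → ξ₂ = (1·76.19 − 46)/2 = 15.09 lbmol/h.
Outlet amounts (n = n₀ + Σ ν·ξ):
  U: 190 − 1(76.19) = 113.8
  Q: 0 + 1(76.19) − 2(15.09) = 46
  M: 0 + 2(15.09) = 30.19
Total out = 190 lbmol/h; y_M = 30.19 / 190 = 0.1589.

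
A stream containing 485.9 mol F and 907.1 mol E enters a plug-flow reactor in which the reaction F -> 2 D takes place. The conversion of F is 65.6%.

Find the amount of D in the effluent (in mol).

638 mol

F reacted = 0.656 × 485.9 = 318.8 mol; ν_F = −1, so ξ = 318.8/1 = 318.8 mol.
Outlet amounts (n = n₀ + ν ξ):
  F: 485.9 − 1(318.8) = 167.1
  D: 0 + 2(318.8) = 637.5
  E: 907.1 (inert)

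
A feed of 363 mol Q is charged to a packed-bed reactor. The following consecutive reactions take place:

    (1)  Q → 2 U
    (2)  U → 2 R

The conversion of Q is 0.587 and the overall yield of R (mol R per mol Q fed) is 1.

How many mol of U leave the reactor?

Conversion of Q: Q consumed = 1ξ₁ = 0.587 × 363 → ξ₁ = 213.1 mol.
Yield of R: 2ξ₂ / 363 = 1 → ξ₂ = 181.5 mol.
Outlet amounts (n = n₀ + Σ ν·ξ):
  Q: 363 − 1(213.1) = 149.9
  U: 0 + 2(213.1) − 1(181.5) = 244.7
  R: 0 + 2(181.5) = 363

245 mol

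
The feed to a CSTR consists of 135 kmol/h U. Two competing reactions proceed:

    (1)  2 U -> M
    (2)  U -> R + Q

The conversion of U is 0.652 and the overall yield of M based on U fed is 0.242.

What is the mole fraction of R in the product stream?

0.181

Yield of M: 1ξ₁ / 135 = 0.242 → ξ₁ = 32.67 kmol/h.
Conversion of U: 2ξ₁ + 1ξ₂ = 0.652 × 135 = 88.02 → ξ₂ = 22.68 kmol/h.
Outlet amounts (n = n₀ + Σ ν·ξ):
  U: 135 − 2(32.67) − 1(22.68) = 46.98
  M: 0 + 1(32.67) = 32.67
  R: 0 + 1(22.68) = 22.68
  Q: 0 + 1(22.68) = 22.68
Total out = 125 kmol/h; y_R = 22.68 / 125 = 0.1814.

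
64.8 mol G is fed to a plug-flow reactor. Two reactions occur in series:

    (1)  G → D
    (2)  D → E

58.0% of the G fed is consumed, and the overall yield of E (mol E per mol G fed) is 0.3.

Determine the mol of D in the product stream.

18.1 mol

Conversion of G: G consumed = 1ξ₁ = 0.58 × 64.8 → ξ₁ = 37.58 mol.
Yield of E: 1ξ₂ / 64.8 = 0.3 → ξ₂ = 19.44 mol.
Outlet amounts (n = n₀ + Σ ν·ξ):
  G: 64.8 − 1(37.58) = 27.22
  D: 0 + 1(37.58) − 1(19.44) = 18.14
  E: 0 + 1(19.44) = 19.44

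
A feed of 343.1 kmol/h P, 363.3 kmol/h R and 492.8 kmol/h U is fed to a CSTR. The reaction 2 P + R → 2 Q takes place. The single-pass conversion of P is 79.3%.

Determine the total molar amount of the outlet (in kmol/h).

1060 kmol/h

P reacted = 0.793 × 343.1 = 272.1 kmol/h; ν_P = −2, so ξ = 272.1/2 = 136 kmol/h.
Outlet amounts (n = n₀ + ν ξ):
  P: 343.1 − 2(136) = 71.02
  R: 363.3 − 1(136) = 227.3
  Q: 0 + 2(136) = 272.1
  U: 492.8 (inert)
Total out = 71.02 + 227.3 + 272.1 + 492.8 = 1063 kmol/h.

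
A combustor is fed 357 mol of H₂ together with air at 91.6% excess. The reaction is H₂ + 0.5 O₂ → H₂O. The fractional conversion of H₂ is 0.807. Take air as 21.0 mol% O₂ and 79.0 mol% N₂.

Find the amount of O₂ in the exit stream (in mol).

198 mol

Stoichiometric O₂ = 0.5 × 357 = 178.5 mol; O₂ fed = 178.5 × 1.916 = 342 mol.
N₂ fed = 342 × 79/21 = 1287 mol.
Fuel reacted = 0.807 × 357 → ξ = 288.1 mol.
Outlet (n = n₀ + ν ξ):
  H₂: 357 − 1(288.1) = 68.9
  O₂: 342 − 0.5(288.1) = 198
  N₂: 1287 (inert)
  H₂O: 0 + 1(288.1) = 288.1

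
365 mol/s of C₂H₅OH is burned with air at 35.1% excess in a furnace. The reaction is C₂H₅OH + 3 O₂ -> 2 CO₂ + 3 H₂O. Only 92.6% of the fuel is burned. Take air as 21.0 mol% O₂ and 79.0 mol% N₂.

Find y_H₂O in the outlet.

0.131

Stoichiometric O₂ = 3 × 365 = 1095 mol/s; O₂ fed = 1095 × 1.351 = 1479 mol/s.
N₂ fed = 1479 × 79/21 = 5565 mol/s.
Fuel reacted = 0.926 × 365 → ξ = 338 mol/s.
Outlet (n = n₀ + ν ξ):
  C₂H₅OH: 365 − 1(338) = 27.01
  O₂: 1479 − 3(338) = 465.4
  N₂: 5565 (inert)
  CO₂: 0 + 2(338) = 676
  H₂O: 0 + 3(338) = 1014
Total out = 7747 mol/s; y_H₂O = 1014 / 7747 = 0.1309.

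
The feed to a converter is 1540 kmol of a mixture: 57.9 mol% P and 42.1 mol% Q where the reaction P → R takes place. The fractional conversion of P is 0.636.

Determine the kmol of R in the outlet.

P reacted = 0.636 × 891.7 = 567.1 kmol; ν_P = −1, so ξ = 567.1/1 = 567.1 kmol.
Outlet amounts (n = n₀ + ν ξ):
  P: 891.7 − 1(567.1) = 324.6
  R: 0 + 1(567.1) = 567.1
  Q: 648.3 (inert)

567 kmol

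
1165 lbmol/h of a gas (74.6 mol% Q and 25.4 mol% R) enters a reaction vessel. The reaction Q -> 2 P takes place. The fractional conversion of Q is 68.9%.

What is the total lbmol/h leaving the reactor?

1760 lbmol/h

Q reacted = 0.689 × 869.1 = 598.8 lbmol/h; ν_Q = −1, so ξ = 598.8/1 = 598.8 lbmol/h.
Outlet amounts (n = n₀ + ν ξ):
  Q: 869.1 − 1(598.8) = 270.3
  P: 0 + 2(598.8) = 1198
  R: 295.9 (inert)
Total out = 270.3 + 1198 + 295.9 = 1764 lbmol/h.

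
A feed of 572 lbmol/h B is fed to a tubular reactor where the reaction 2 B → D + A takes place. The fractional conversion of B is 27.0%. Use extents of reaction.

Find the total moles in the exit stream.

B reacted = 0.27 × 572 = 154.4 lbmol/h; ν_B = −2, so ξ = 154.4/2 = 77.22 lbmol/h.
Outlet amounts (n = n₀ + ν ξ):
  B: 572 − 2(77.22) = 417.6
  D: 0 + 1(77.22) = 77.22
  A: 0 + 1(77.22) = 77.22
Total out = 417.6 + 77.22 + 77.22 = 572 lbmol/h.

572 lbmol/h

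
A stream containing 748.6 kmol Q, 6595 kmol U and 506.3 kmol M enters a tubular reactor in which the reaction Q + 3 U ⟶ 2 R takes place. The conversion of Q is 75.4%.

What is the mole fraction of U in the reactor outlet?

0.729

Q reacted = 0.754 × 748.6 = 564.4 kmol; ν_Q = −1, so ξ = 564.4/1 = 564.4 kmol.
Outlet amounts (n = n₀ + ν ξ):
  Q: 748.6 − 1(564.4) = 184.2
  U: 6595 − 3(564.4) = 4902
  R: 0 + 2(564.4) = 1129
  M: 506.3 (inert)
Total out = 6721 kmol; y_U = 4902 / 6721 = 0.7293.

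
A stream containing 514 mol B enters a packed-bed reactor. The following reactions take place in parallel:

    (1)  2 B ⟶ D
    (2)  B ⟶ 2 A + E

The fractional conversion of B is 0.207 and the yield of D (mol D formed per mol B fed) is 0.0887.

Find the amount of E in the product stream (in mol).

15.2 mol

Yield of D: 1ξ₁ / 514 = 0.0887 → ξ₁ = 45.59 mol.
Conversion of B: 2ξ₁ + 1ξ₂ = 0.207 × 514 = 106.4 → ξ₂ = 15.21 mol.
Outlet amounts (n = n₀ + Σ ν·ξ):
  B: 514 − 2(45.59) − 1(15.21) = 407.6
  D: 0 + 1(45.59) = 45.59
  A: 0 + 2(15.21) = 30.43
  E: 0 + 1(15.21) = 15.21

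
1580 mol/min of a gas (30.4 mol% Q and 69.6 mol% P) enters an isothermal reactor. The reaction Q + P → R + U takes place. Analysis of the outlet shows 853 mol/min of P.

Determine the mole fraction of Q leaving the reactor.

0.148

For P: n = n₀ − 1ξ → 853 = 1100 − 1ξ, giving ξ = 246.7 mol/min.
Outlet amounts (n = n₀ + ν ξ):
  Q: 480.3 − 1(246.7) = 233.6
  P: 1100 − 1(246.7) = 853
  R: 0 + 1(246.7) = 246.7
  U: 0 + 1(246.7) = 246.7
Total out = 1580 mol/min; y_Q = 233.6 / 1580 = 0.1479.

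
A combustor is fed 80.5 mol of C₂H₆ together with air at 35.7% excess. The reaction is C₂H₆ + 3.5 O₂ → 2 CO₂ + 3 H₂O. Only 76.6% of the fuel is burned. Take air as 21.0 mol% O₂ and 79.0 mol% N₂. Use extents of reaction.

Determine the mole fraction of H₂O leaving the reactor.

Stoichiometric O₂ = 3.5 × 80.5 = 281.8 mol; O₂ fed = 281.8 × 1.357 = 382.3 mol.
N₂ fed = 382.3 × 79/21 = 1438 mol.
Fuel reacted = 0.766 × 80.5 → ξ = 61.66 mol.
Outlet (n = n₀ + ν ξ):
  C₂H₆: 80.5 − 1(61.66) = 18.84
  O₂: 382.3 − 3.5(61.66) = 166.5
  N₂: 1438 (inert)
  CO₂: 0 + 2(61.66) = 123.3
  H₂O: 0 + 3(61.66) = 185
Total out = 1932 mol; y_H₂O = 185 / 1932 = 0.09575.

0.0958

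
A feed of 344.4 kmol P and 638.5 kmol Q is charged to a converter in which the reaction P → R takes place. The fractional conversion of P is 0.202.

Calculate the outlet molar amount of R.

69.6 kmol

P reacted = 0.202 × 344.4 = 69.57 kmol; ν_P = −1, so ξ = 69.57/1 = 69.57 kmol.
Outlet amounts (n = n₀ + ν ξ):
  P: 344.4 − 1(69.57) = 274.8
  R: 0 + 1(69.57) = 69.57
  Q: 638.5 (inert)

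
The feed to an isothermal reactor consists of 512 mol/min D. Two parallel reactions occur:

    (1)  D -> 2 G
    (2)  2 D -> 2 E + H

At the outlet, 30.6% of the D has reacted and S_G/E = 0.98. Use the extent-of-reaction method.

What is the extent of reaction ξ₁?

Conversion of D: D consumed = 0.306 × 512 = 156.7 mol/min = 1ξ₁ + 2ξ₂.
Selectivity: 2ξ₁ / (2ξ₂) = 0.98 → ξ₁ = 0.98 ξ₂.
Substitute: (1·0.98 + 2) ξ₂ = 156.7 → ξ₂ = 52.57 mol/min, ξ₁ = 51.52 mol/min.
Outlet amounts (n = n₀ + Σ ν·ξ):
  D: 512 − 1(51.52) − 2(52.57) = 355.3
  G: 0 + 2(51.52) = 103
  E: 0 + 2(52.57) = 105.1
  H: 0 + 1(52.57) = 52.57

ξ₁ = 51.5 mol/min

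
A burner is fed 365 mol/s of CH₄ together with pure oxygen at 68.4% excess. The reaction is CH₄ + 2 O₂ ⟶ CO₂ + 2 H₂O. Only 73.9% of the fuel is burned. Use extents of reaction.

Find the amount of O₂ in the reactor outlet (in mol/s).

690 mol/s

Stoichiometric O₂ = 2 × 365 = 730 mol/s; O₂ fed = 730 × 1.684 = 1229 mol/s.
Fuel reacted = 0.739 × 365 → ξ = 269.7 mol/s.
Outlet (n = n₀ + ν ξ):
  CH₄: 365 − 1(269.7) = 95.26
  O₂: 1229 − 2(269.7) = 689.9
  CO₂: 0 + 1(269.7) = 269.7
  H₂O: 0 + 2(269.7) = 539.5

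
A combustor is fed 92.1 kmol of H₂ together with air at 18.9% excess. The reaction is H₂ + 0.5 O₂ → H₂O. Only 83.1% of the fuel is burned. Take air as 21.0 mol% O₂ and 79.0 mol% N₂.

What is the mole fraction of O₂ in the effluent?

Stoichiometric O₂ = 0.5 × 92.1 = 46.05 kmol; O₂ fed = 46.05 × 1.189 = 54.75 kmol.
N₂ fed = 54.75 × 79/21 = 206 kmol.
Fuel reacted = 0.831 × 92.1 → ξ = 76.54 kmol.
Outlet (n = n₀ + ν ξ):
  H₂: 92.1 − 1(76.54) = 15.56
  O₂: 54.75 − 0.5(76.54) = 16.49
  N₂: 206 (inert)
  H₂O: 0 + 1(76.54) = 76.54
Total out = 314.6 kmol; y_O₂ = 16.49 / 314.6 = 0.05241.

0.0524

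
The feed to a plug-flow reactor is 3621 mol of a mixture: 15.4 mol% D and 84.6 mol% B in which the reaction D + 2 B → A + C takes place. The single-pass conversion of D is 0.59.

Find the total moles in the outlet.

3290 mol

D reacted = 0.59 × 557.6 = 329 mol; ν_D = −1, so ξ = 329/1 = 329 mol.
Outlet amounts (n = n₀ + ν ξ):
  D: 557.6 − 1(329) = 228.6
  B: 3063 − 2(329) = 2405
  A: 0 + 1(329) = 329
  C: 0 + 1(329) = 329
Total out = 228.6 + 2405 + 329 + 329 = 3292 mol.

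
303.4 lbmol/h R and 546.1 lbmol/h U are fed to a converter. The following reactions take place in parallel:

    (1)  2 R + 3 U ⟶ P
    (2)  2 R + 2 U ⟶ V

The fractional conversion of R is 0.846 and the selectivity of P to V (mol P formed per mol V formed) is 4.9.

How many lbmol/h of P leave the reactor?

Conversion of R: R consumed = 0.846 × 303.4 = 256.7 lbmol/h = 2ξ₁ + 2ξ₂.
Selectivity: 1ξ₁ / (1ξ₂) = 4.9 → ξ₁ = 4.9 ξ₂.
Substitute: (2·4.9 + 2) ξ₂ = 256.7 → ξ₂ = 21.75 lbmol/h, ξ₁ = 106.6 lbmol/h.
Outlet amounts (n = n₀ + Σ ν·ξ):
  R: 303.4 − 2(106.6) − 2(21.75) = 46.72
  U: 546.1 − 3(106.6) − 2(21.75) = 182.8
  P: 0 + 1(106.6) = 106.6
  V: 0 + 1(21.75) = 21.75

107 lbmol/h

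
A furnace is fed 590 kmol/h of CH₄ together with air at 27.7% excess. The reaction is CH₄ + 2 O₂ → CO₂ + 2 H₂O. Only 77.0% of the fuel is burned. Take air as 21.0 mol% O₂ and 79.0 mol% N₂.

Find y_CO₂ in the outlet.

0.0585

Stoichiometric O₂ = 2 × 590 = 1180 kmol/h; O₂ fed = 1180 × 1.277 = 1507 kmol/h.
N₂ fed = 1507 × 79/21 = 5669 kmol/h.
Fuel reacted = 0.77 × 590 → ξ = 454.3 kmol/h.
Outlet (n = n₀ + ν ξ):
  CH₄: 590 − 1(454.3) = 135.7
  O₂: 1507 − 2(454.3) = 598.3
  N₂: 5669 (inert)
  CO₂: 0 + 1(454.3) = 454.3
  H₂O: 0 + 2(454.3) = 908.6
Total out = 7766 kmol/h; y_CO₂ = 454.3 / 7766 = 0.0585.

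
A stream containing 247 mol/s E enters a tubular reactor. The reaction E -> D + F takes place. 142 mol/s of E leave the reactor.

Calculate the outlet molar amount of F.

105 mol/s

For E: n = n₀ − 1ξ → 142 = 247 − 1ξ, giving ξ = 105 mol/s.
Outlet amounts (n = n₀ + ν ξ):
  E: 247 − 1(105) = 142
  D: 0 + 1(105) = 105
  F: 0 + 1(105) = 105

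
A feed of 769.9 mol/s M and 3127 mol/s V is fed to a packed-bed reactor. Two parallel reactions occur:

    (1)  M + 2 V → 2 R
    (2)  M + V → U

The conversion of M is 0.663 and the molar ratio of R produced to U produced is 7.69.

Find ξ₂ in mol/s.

ξ₂ = 105 mol/s

Conversion of M: M consumed = 0.663 × 769.9 = 510.4 mol/s = 1ξ₁ + 1ξ₂.
Selectivity: 2ξ₁ / (1ξ₂) = 7.69 → ξ₁ = 3.845 ξ₂.
Substitute: (1·3.845 + 1) ξ₂ = 510.4 → ξ₂ = 105.4 mol/s, ξ₁ = 405.1 mol/s.
Outlet amounts (n = n₀ + Σ ν·ξ):
  M: 769.9 − 1(405.1) − 1(105.4) = 259.5
  V: 3127 − 2(405.1) − 1(105.4) = 2211
  R: 0 + 2(405.1) = 810.2
  U: 0 + 1(105.4) = 105.4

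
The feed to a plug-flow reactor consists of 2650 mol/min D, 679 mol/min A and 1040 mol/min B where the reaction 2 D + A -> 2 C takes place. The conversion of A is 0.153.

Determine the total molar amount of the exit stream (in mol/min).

A reacted = 0.153 × 679 = 103.9 mol/min; ν_A = −1, so ξ = 103.9/1 = 103.9 mol/min.
Outlet amounts (n = n₀ + ν ξ):
  D: 2650 − 2(103.9) = 2442
  A: 679 − 1(103.9) = 575.1
  C: 0 + 2(103.9) = 207.8
  B: 1040 (inert)
Total out = 2442 + 575.1 + 207.8 + 1040 = 4265 mol/min.

4270 mol/min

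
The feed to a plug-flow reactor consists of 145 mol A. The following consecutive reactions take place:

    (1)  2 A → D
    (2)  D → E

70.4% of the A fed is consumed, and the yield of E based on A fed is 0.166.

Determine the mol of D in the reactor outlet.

27 mol

Conversion of A: A consumed = 2ξ₁ = 0.704 × 145 → ξ₁ = 51.04 mol.
Yield of E: 1ξ₂ / 145 = 0.166 → ξ₂ = 24.07 mol.
Outlet amounts (n = n₀ + Σ ν·ξ):
  A: 145 − 2(51.04) = 42.92
  D: 0 + 1(51.04) − 1(24.07) = 26.97
  E: 0 + 1(24.07) = 24.07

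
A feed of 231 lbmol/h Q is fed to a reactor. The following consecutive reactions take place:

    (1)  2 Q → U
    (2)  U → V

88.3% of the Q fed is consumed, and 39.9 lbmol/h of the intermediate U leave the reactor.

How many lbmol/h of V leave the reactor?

62.1 lbmol/h

Conversion of Q: Q consumed = 2ξ₁ = 0.883 × 231 → ξ₁ = 102 lbmol/h.
U balance: n_U = 0 + 1ξ₁ − 1ξ₂ = 39.9 → ξ₂ = (1·102 − 39.9)/1 = 62.09 lbmol/h.
Outlet amounts (n = n₀ + Σ ν·ξ):
  Q: 231 − 2(102) = 27.03
  U: 0 + 1(102) − 1(62.09) = 39.9
  V: 0 + 1(62.09) = 62.09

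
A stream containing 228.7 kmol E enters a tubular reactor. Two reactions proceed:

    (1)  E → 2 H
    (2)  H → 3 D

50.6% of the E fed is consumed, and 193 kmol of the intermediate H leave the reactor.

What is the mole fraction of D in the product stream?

0.274

Conversion of E: E consumed = 1ξ₁ = 0.506 × 228.7 → ξ₁ = 115.7 kmol.
H balance: n_H = 0 + 2ξ₁ − 1ξ₂ = 193 → ξ₂ = (2·115.7 − 193)/1 = 38.44 kmol.
Outlet amounts (n = n₀ + Σ ν·ξ):
  E: 228.7 − 1(115.7) = 113
  H: 0 + 2(115.7) − 1(38.44) = 193
  D: 0 + 3(38.44) = 115.3
Total out = 421.3 kmol; y_D = 115.3 / 421.3 = 0.2737.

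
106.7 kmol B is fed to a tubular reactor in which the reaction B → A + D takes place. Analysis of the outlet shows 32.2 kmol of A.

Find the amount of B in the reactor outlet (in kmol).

For A: n = n₀ + 1ξ → 32.2 = 0 + 1ξ, giving ξ = 32.2 kmol.
Outlet amounts (n = n₀ + ν ξ):
  B: 106.7 − 1(32.2) = 74.5
  A: 0 + 1(32.2) = 32.2
  D: 0 + 1(32.2) = 32.2

74.5 kmol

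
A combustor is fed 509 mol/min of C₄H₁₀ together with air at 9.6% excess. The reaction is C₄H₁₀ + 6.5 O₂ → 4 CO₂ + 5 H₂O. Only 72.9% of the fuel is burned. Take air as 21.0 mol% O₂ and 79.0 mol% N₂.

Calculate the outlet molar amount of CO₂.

Stoichiometric O₂ = 6.5 × 509 = 3308 mol/min; O₂ fed = 3308 × 1.096 = 3626 mol/min.
N₂ fed = 3626 × 79/21 = 13640 mol/min.
Fuel reacted = 0.729 × 509 → ξ = 371.1 mol/min.
Outlet (n = n₀ + ν ξ):
  C₄H₁₀: 509 − 1(371.1) = 137.9
  O₂: 3626 − 6.5(371.1) = 1214
  N₂: 13640 (inert)
  CO₂: 0 + 4(371.1) = 1484
  H₂O: 0 + 5(371.1) = 1855

1480 mol/min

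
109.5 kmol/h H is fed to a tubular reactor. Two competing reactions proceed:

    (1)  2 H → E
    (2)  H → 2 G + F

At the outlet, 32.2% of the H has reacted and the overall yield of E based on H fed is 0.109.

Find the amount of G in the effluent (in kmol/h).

22.8 kmol/h

Yield of E: 1ξ₁ / 109.5 = 0.109 → ξ₁ = 11.94 kmol/h.
Conversion of H: 2ξ₁ + 1ξ₂ = 0.322 × 109.5 = 35.26 → ξ₂ = 11.39 kmol/h.
Outlet amounts (n = n₀ + Σ ν·ξ):
  H: 109.5 − 2(11.94) − 1(11.39) = 74.24
  E: 0 + 1(11.94) = 11.94
  G: 0 + 2(11.39) = 22.78
  F: 0 + 1(11.39) = 11.39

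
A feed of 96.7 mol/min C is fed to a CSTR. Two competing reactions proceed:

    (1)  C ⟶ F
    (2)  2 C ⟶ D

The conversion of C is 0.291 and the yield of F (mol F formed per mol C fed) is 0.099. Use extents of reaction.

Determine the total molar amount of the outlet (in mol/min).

87.4 mol/min

Yield of F: 1ξ₁ / 96.7 = 0.099 → ξ₁ = 9.573 mol/min.
Conversion of C: 1ξ₁ + 2ξ₂ = 0.291 × 96.7 = 28.14 → ξ₂ = 9.283 mol/min.
Outlet amounts (n = n₀ + Σ ν·ξ):
  C: 96.7 − 1(9.573) − 2(9.283) = 68.56
  F: 0 + 1(9.573) = 9.573
  D: 0 + 1(9.283) = 9.283
Total out = 68.56 + 9.573 + 9.283 = 87.42 mol/min.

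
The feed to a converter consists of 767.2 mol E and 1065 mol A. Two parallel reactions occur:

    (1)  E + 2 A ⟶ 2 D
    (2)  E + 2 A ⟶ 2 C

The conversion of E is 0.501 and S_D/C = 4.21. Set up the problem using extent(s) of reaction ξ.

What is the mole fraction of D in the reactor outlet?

Conversion of E: E consumed = 0.501 × 767.2 = 384.4 mol = 1ξ₁ + 1ξ₂.
Selectivity: 2ξ₁ / (2ξ₂) = 4.21 → ξ₁ = 4.21 ξ₂.
Substitute: (1·4.21 + 1) ξ₂ = 384.4 → ξ₂ = 73.77 mol, ξ₁ = 310.6 mol.
Outlet amounts (n = n₀ + Σ ν·ξ):
  E: 767.2 − 1(310.6) − 1(73.77) = 382.8
  A: 1065 − 2(310.6) − 2(73.77) = 296.3
  D: 0 + 2(310.6) = 621.2
  C: 0 + 2(73.77) = 147.5
Total out = 1448 mol; y_D = 621.2 / 1448 = 0.429.

0.429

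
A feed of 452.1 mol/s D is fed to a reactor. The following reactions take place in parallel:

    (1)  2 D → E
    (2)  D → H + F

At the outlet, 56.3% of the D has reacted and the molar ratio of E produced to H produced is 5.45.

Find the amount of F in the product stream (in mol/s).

Conversion of D: D consumed = 0.563 × 452.1 = 254.5 mol/s = 2ξ₁ + 1ξ₂.
Selectivity: 1ξ₁ / (1ξ₂) = 5.45 → ξ₁ = 5.45 ξ₂.
Substitute: (2·5.45 + 1) ξ₂ = 254.5 → ξ₂ = 21.39 mol/s, ξ₁ = 116.6 mol/s.
Outlet amounts (n = n₀ + Σ ν·ξ):
  D: 452.1 − 2(116.6) − 1(21.39) = 197.6
  E: 0 + 1(116.6) = 116.6
  H: 0 + 1(21.39) = 21.39
  F: 0 + 1(21.39) = 21.39

21.4 mol/s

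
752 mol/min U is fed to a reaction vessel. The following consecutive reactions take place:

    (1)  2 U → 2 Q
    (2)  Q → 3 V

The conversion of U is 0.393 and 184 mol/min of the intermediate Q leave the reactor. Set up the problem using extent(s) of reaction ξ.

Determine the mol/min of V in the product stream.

335 mol/min

Conversion of U: U consumed = 2ξ₁ = 0.393 × 752 → ξ₁ = 147.8 mol/min.
Q balance: n_Q = 0 + 2ξ₁ − 1ξ₂ = 184 → ξ₂ = (2·147.8 − 184)/1 = 111.5 mol/min.
Outlet amounts (n = n₀ + Σ ν·ξ):
  U: 752 − 2(147.8) = 456.5
  Q: 0 + 2(147.8) − 1(111.5) = 184
  V: 0 + 3(111.5) = 334.6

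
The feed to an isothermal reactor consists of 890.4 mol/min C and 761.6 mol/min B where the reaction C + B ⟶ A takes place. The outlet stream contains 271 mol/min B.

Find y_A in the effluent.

For B: n = n₀ − 1ξ → 271 = 761.6 − 1ξ, giving ξ = 490.6 mol/min.
Outlet amounts (n = n₀ + ν ξ):
  C: 890.4 − 1(490.6) = 399.8
  B: 761.6 − 1(490.6) = 271
  A: 0 + 1(490.6) = 490.6
Total out = 1161 mol/min; y_A = 490.6 / 1161 = 0.4224.

0.422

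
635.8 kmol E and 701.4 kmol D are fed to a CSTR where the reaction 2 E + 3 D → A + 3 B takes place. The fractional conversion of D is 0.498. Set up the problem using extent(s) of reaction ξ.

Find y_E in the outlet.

D reacted = 0.498 × 701.4 = 349.3 kmol; ν_D = −3, so ξ = 349.3/3 = 116.4 kmol.
Outlet amounts (n = n₀ + ν ξ):
  E: 635.8 − 2(116.4) = 402.9
  D: 701.4 − 3(116.4) = 352.1
  A: 0 + 1(116.4) = 116.4
  B: 0 + 3(116.4) = 349.3
Total out = 1221 kmol; y_E = 402.9 / 1221 = 0.3301.

0.33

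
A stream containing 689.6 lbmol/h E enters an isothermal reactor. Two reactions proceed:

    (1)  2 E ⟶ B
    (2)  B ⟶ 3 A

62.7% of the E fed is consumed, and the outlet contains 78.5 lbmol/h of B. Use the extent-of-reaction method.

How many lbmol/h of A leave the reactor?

Conversion of E: E consumed = 2ξ₁ = 0.627 × 689.6 → ξ₁ = 216.2 lbmol/h.
B balance: n_B = 0 + 1ξ₁ − 1ξ₂ = 78.5 → ξ₂ = (1·216.2 − 78.5)/1 = 137.7 lbmol/h.
Outlet amounts (n = n₀ + Σ ν·ξ):
  E: 689.6 − 2(216.2) = 257.2
  B: 0 + 1(216.2) − 1(137.7) = 78.5
  A: 0 + 3(137.7) = 413.1

413 lbmol/h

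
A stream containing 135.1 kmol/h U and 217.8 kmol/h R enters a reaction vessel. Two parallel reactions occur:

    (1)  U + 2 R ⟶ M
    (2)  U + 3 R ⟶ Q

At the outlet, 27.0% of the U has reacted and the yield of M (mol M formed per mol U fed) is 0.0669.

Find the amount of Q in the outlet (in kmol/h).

Yield of M: 1ξ₁ / 135.1 = 0.0669 → ξ₁ = 9.038 kmol/h.
Conversion of U: 1ξ₁ + 1ξ₂ = 0.27 × 135.1 = 36.48 → ξ₂ = 27.44 kmol/h.
Outlet amounts (n = n₀ + Σ ν·ξ):
  U: 135.1 − 1(9.038) − 1(27.44) = 98.62
  R: 217.8 − 2(9.038) − 3(27.44) = 117.4
  M: 0 + 1(9.038) = 9.038
  Q: 0 + 1(27.44) = 27.44

27.4 kmol/h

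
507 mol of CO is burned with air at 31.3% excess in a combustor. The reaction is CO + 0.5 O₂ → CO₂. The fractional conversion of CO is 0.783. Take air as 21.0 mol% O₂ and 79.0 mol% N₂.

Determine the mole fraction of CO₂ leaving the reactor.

Stoichiometric O₂ = 0.5 × 507 = 253.5 mol; O₂ fed = 253.5 × 1.313 = 332.8 mol.
N₂ fed = 332.8 × 79/21 = 1252 mol.
Fuel reacted = 0.783 × 507 → ξ = 397 mol.
Outlet (n = n₀ + ν ξ):
  CO: 507 − 1(397) = 110
  O₂: 332.8 − 0.5(397) = 134.4
  N₂: 1252 (inert)
  CO₂: 0 + 1(397) = 397
Total out = 1893 mol; y_CO₂ = 397 / 1893 = 0.2097.

0.21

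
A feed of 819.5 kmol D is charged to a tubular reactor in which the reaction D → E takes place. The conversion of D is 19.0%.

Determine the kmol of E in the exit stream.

D reacted = 0.19 × 819.5 = 155.7 kmol; ν_D = −1, so ξ = 155.7/1 = 155.7 kmol.
Outlet amounts (n = n₀ + ν ξ):
  D: 819.5 − 1(155.7) = 663.8
  E: 0 + 1(155.7) = 155.7

156 kmol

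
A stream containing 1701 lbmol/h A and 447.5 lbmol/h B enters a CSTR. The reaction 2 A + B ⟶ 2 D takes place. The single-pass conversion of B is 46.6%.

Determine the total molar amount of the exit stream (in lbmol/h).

B reacted = 0.466 × 447.5 = 208.5 lbmol/h; ν_B = −1, so ξ = 208.5/1 = 208.5 lbmol/h.
Outlet amounts (n = n₀ + ν ξ):
  A: 1701 − 2(208.5) = 1284
  B: 447.5 − 1(208.5) = 239
  D: 0 + 2(208.5) = 417.1
Total out = 1284 + 239 + 417.1 = 1940 lbmol/h.

1940 lbmol/h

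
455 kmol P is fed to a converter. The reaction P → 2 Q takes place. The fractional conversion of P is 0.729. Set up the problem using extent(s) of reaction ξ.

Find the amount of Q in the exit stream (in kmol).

663 kmol

P reacted = 0.729 × 455 = 331.7 kmol; ν_P = −1, so ξ = 331.7/1 = 331.7 kmol.
Outlet amounts (n = n₀ + ν ξ):
  P: 455 − 1(331.7) = 123.3
  Q: 0 + 2(331.7) = 663.4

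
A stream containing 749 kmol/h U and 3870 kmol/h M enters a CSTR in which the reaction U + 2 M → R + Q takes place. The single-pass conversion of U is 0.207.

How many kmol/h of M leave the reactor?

U reacted = 0.207 × 749 = 155 kmol/h; ν_U = −1, so ξ = 155/1 = 155 kmol/h.
Outlet amounts (n = n₀ + ν ξ):
  U: 749 − 1(155) = 594
  M: 3870 − 2(155) = 3560
  R: 0 + 1(155) = 155
  Q: 0 + 1(155) = 155

3560 kmol/h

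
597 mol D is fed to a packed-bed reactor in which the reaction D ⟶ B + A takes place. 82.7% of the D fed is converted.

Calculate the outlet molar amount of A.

494 mol

D reacted = 0.827 × 597 = 493.7 mol; ν_D = −1, so ξ = 493.7/1 = 493.7 mol.
Outlet amounts (n = n₀ + ν ξ):
  D: 597 − 1(493.7) = 103.3
  B: 0 + 1(493.7) = 493.7
  A: 0 + 1(493.7) = 493.7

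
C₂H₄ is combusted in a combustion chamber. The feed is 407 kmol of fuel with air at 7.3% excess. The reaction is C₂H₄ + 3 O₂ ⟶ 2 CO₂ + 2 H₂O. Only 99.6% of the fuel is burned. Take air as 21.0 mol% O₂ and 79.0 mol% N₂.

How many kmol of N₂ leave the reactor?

4930 kmol

Stoichiometric O₂ = 3 × 407 = 1221 kmol; O₂ fed = 1221 × 1.073 = 1310 kmol.
N₂ fed = 1310 × 79/21 = 4929 kmol.
Fuel reacted = 0.996 × 407 → ξ = 405.4 kmol.
Outlet (n = n₀ + ν ξ):
  C₂H₄: 407 − 1(405.4) = 1.628
  O₂: 1310 − 3(405.4) = 94.02
  N₂: 4929 (inert)
  CO₂: 0 + 2(405.4) = 810.7
  H₂O: 0 + 2(405.4) = 810.7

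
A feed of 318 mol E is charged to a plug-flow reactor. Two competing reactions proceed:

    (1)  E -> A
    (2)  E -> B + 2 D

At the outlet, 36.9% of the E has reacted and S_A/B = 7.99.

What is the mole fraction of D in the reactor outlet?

Conversion of E: E consumed = 0.369 × 318 = 117.3 mol = 1ξ₁ + 1ξ₂.
Selectivity: 1ξ₁ / (1ξ₂) = 7.99 → ξ₁ = 7.99 ξ₂.
Substitute: (1·7.99 + 1) ξ₂ = 117.3 → ξ₂ = 13.05 mol, ξ₁ = 104.3 mol.
Outlet amounts (n = n₀ + Σ ν·ξ):
  E: 318 − 1(104.3) − 1(13.05) = 200.7
  A: 0 + 1(104.3) = 104.3
  B: 0 + 1(13.05) = 13.05
  D: 0 + 2(13.05) = 26.11
Total out = 344.1 mol; y_D = 26.11 / 344.1 = 0.07586.

0.0759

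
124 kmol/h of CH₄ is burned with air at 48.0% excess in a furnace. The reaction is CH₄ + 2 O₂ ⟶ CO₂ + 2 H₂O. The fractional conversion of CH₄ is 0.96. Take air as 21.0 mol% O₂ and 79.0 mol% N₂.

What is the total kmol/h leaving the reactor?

1870 kmol/h

Stoichiometric O₂ = 2 × 124 = 248 kmol/h; O₂ fed = 248 × 1.480 = 367 kmol/h.
N₂ fed = 367 × 79/21 = 1381 kmol/h.
Fuel reacted = 0.96 × 124 → ξ = 119 kmol/h.
Outlet (n = n₀ + ν ξ):
  CH₄: 124 − 1(119) = 4.96
  O₂: 367 − 2(119) = 129
  N₂: 1381 (inert)
  CO₂: 0 + 1(119) = 119
  H₂O: 0 + 2(119) = 238.1
Total out = 4.96 + 129 + 1381 + 119 + 238.1 = 1872 kmol/h.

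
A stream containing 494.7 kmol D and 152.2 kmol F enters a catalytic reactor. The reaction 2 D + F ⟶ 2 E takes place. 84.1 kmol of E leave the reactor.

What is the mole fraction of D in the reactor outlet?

0.679

For E: n = n₀ + 2ξ → 84.1 = 0 + 2ξ, giving ξ = 42.05 kmol.
Outlet amounts (n = n₀ + ν ξ):
  D: 494.7 − 2(42.05) = 410.6
  F: 152.2 − 1(42.05) = 110.1
  E: 0 + 2(42.05) = 84.1
Total out = 604.9 kmol; y_D = 410.6 / 604.9 = 0.6788.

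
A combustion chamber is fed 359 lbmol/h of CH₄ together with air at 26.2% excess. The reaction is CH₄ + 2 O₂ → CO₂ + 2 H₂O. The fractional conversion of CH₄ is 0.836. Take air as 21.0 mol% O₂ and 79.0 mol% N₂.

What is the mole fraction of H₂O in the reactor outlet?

0.128

Stoichiometric O₂ = 2 × 359 = 718 lbmol/h; O₂ fed = 718 × 1.262 = 906.1 lbmol/h.
N₂ fed = 906.1 × 79/21 = 3409 lbmol/h.
Fuel reacted = 0.836 × 359 → ξ = 300.1 lbmol/h.
Outlet (n = n₀ + ν ξ):
  CH₄: 359 − 1(300.1) = 58.88
  O₂: 906.1 − 2(300.1) = 305.9
  N₂: 3409 (inert)
  CO₂: 0 + 1(300.1) = 300.1
  H₂O: 0 + 2(300.1) = 600.2
Total out = 4674 lbmol/h; y_H₂O = 600.2 / 4674 = 0.1284.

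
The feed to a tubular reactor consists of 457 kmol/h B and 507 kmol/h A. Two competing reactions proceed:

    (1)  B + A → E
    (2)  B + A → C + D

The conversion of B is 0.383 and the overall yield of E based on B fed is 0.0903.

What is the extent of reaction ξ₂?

Yield of E: 1ξ₁ / 457 = 0.0903 → ξ₁ = 41.27 kmol/h.
Conversion of B: 1ξ₁ + 1ξ₂ = 0.383 × 457 = 175 → ξ₂ = 133.8 kmol/h.
Outlet amounts (n = n₀ + Σ ν·ξ):
  B: 457 − 1(41.27) − 1(133.8) = 282
  A: 507 − 1(41.27) − 1(133.8) = 332
  E: 0 + 1(41.27) = 41.27
  C: 0 + 1(133.8) = 133.8
  D: 0 + 1(133.8) = 133.8

ξ₂ = 134 kmol/h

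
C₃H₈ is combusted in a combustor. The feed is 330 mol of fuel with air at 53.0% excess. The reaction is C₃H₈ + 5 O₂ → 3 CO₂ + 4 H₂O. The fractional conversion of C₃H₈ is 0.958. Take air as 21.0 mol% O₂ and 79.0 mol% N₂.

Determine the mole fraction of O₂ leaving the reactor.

0.0745

Stoichiometric O₂ = 5 × 330 = 1650 mol; O₂ fed = 1650 × 1.530 = 2524 mol.
N₂ fed = 2524 × 79/21 = 9497 mol.
Fuel reacted = 0.958 × 330 → ξ = 316.1 mol.
Outlet (n = n₀ + ν ξ):
  C₃H₈: 330 − 1(316.1) = 13.86
  O₂: 2524 − 5(316.1) = 943.8
  N₂: 9497 (inert)
  CO₂: 0 + 3(316.1) = 948.4
  H₂O: 0 + 4(316.1) = 1265
Total out = 12670 mol; y_O₂ = 943.8 / 12670 = 0.07451.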